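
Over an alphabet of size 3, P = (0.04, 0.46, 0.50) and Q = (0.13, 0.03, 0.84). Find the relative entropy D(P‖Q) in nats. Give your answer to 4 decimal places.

D(P‖Q) = Σ p·ln(p/q).
  0.04·ln(0.04/0.13) = -0.04715
  0.46·ln(0.46/0.03) = 1.25581
  0.50·ln(0.50/0.84) = -0.25940
D(P‖Q) = 0.9493 nats.

0.9493 nats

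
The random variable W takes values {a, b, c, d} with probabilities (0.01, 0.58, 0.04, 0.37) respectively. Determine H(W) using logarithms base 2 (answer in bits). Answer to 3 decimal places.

1.239 bits

H(W) = −Σ p·log₂ p.
  −(0.01)·log₂(0.01) = 0.0664
  −(0.58)·log₂(0.58) = 0.4558
  −(0.04)·log₂(0.04) = 0.1858
  −(0.37)·log₂(0.37) = 0.5307
Sum: 0.0664 + 0.4558 + 0.1858 + 0.5307 = 1.239 bits.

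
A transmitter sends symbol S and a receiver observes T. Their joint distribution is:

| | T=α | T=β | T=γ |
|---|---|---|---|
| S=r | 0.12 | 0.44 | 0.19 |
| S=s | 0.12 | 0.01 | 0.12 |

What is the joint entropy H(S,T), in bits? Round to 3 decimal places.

2.144 bits

H(S,T) = −Σ p(x,y)·log₂ p(x,y) over all 6 cells.
  cell (r,α): −0.12·log₂0.12 = 0.3671
  cell (r,β): −0.44·log₂0.44 = 0.5211
  cell (r,γ): −0.19·log₂0.19 = 0.4552
  cell (s,α): −0.12·log₂0.12 = 0.3671
  cell (s,β): −0.01·log₂0.01 = 0.0664
  cell (s,γ): −0.12·log₂0.12 = 0.3671
Sum = 2.144 bits.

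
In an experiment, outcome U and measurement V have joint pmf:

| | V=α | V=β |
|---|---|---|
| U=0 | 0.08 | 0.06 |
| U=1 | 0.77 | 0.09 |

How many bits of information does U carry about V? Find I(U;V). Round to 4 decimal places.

0.0560 bits

Marginals: p(U) = (0.1400, 0.8600), p(V) = (0.8500, 0.1500).
I(U;V) = H(U) + H(V) − H(U,V).
H(U) = 0.5842, H(V) = 0.6098, H(U,V) = 1.1380.
I(U;V) = 0.5842 + 0.6098 − 1.1380 = 0.0560 bits.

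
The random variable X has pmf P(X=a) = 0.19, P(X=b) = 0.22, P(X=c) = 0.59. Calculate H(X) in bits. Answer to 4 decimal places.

H(X) = −Σ p·log₂ p.
  −(0.19)·log₂(0.19) = 0.45523
  −(0.22)·log₂(0.22) = 0.48057
  −(0.59)·log₂(0.59) = 0.44912
Sum: 0.45523 + 0.48057 + 0.44912 = 1.3849 bits.

1.3849 bits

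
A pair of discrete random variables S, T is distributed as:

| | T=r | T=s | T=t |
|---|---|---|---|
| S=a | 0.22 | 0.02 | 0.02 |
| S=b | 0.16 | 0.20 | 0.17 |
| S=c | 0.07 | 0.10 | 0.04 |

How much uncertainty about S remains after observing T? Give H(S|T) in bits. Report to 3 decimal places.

1.283 bits

Chain rule: H(S|T) = H(S,T) − H(T).
Marginals: p(S) = (0.2600, 0.5300, 0.2100), p(T) = (0.4500, 0.3200, 0.2300).
H(S,T) = 2.8148 bits; H(T) = 1.5321 bits.
H(S|T) = 2.8148 − 1.5321 = 1.283 bits.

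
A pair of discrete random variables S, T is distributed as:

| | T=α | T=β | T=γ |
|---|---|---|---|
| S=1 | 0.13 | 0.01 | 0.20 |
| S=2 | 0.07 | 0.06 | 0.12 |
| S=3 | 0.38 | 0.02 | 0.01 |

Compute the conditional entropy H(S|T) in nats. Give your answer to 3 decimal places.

Chain rule: H(S|T) = H(S,T) − H(T).
Marginals: p(S) = (0.3400, 0.2500, 0.4100), p(T) = (0.5800, 0.0900, 0.3300).
H(S,T) = 1.7345 nats; H(T) = 0.8985 nats.
H(S|T) = 1.7345 − 0.8985 = 0.836 nats.

0.836 nats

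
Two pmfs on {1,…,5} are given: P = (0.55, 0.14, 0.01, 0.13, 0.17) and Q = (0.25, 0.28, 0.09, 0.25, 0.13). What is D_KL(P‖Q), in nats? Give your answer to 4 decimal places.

0.2752 nats

D(P‖Q) = Σ p·ln(p/q).
  0.55·ln(0.55/0.25) = 0.43365
  0.14·ln(0.14/0.28) = -0.09704
  0.01·ln(0.01/0.09) = -0.02197
  0.13·ln(0.13/0.25) = -0.08501
  0.17·ln(0.17/0.13) = 0.04560
D(P‖Q) = 0.2752 nats.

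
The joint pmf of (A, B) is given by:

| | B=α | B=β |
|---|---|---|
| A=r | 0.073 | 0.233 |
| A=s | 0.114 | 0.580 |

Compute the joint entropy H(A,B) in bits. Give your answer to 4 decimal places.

H(A,B) = −Σ p(x,y)·log₂ p(x,y) over all 4 cells.
  cell (r,α): −0.073·log₂0.073 = 0.27565
  cell (r,β): −0.233·log₂0.233 = 0.48967
  cell (s,α): −0.114·log₂0.114 = 0.35715
  cell (s,β): −0.580·log₂0.580 = 0.45581
Sum = 1.5783 bits.

1.5783 bits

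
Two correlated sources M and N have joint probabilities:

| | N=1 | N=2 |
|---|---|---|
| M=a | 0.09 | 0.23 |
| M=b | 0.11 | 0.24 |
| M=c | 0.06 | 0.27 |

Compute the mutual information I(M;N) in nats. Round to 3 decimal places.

Marginals: p(M) = (0.3200, 0.3500, 0.3300), p(N) = (0.2600, 0.7400).
I(M;N) = H(M) + H(N) − H(M,N).
H(M) = 1.0979, H(N) = 0.5731, H(M,N) = 1.6624.
I(M;N) = 1.0979 + 0.5731 − 1.6624 = 0.009 nats.

0.009 nats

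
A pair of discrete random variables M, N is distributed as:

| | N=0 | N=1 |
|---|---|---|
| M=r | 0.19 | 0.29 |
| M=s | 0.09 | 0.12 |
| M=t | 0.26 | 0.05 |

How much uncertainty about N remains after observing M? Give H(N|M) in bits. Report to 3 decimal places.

0.869 bits

Chain rule: H(N|M) = H(M,N) − H(M).
Marginals: p(M) = (0.4800, 0.2100, 0.3100), p(N) = (0.5400, 0.4600).
H(M,N) = 2.3742 bits; H(M) = 1.5049 bits.
H(N|M) = 2.3742 − 1.5049 = 0.869 bits.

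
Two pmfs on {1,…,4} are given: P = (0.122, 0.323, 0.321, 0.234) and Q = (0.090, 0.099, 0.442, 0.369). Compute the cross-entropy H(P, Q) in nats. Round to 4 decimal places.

H(P,Q) = −Σ p·ln q.
  −0.122·ln(0.090) = 0.29377
  −0.323·ln(0.099) = 0.74698
  −0.321·ln(0.442) = 0.26208
  −0.234·ln(0.369) = 0.23329
H(P,Q) = 1.5361 nats.

1.5361 nats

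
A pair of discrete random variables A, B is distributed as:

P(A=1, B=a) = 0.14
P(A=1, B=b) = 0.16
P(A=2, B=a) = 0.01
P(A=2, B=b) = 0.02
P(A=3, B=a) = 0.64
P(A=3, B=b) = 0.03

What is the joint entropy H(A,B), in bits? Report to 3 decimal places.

H(A,B) = −Σ p(x,y)·log₂ p(x,y) over all 6 cells.
  cell (1,a): −0.14·log₂0.14 = 0.3971
  cell (1,b): −0.16·log₂0.16 = 0.4230
  cell (2,a): −0.01·log₂0.01 = 0.0664
  cell (2,b): −0.02·log₂0.02 = 0.1129
  cell (3,a): −0.64·log₂0.64 = 0.4121
  cell (3,b): −0.03·log₂0.03 = 0.1518
Sum = 1.563 bits.

1.563 bits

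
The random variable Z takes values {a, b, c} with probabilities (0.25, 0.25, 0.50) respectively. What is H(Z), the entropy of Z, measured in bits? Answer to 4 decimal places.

1.5000 bits

H(Z) = −Σ p·log₂ p.
  −(0.25)·log₂(0.25) = 0.50000
  −(0.25)·log₂(0.25) = 0.50000
  −(0.50)·log₂(0.50) = 0.50000
Sum: 0.50000 + 0.50000 + 0.50000 = 1.5000 bits.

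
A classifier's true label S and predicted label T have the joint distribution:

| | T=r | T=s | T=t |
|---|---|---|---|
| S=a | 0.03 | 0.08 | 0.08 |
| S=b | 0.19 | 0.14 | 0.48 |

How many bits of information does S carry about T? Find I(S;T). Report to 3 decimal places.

0.036 bits

Marginals: p(S) = (0.1900, 0.8100), p(T) = (0.2200, 0.2200, 0.5600).
I(S;T) = H(S) + H(T) − H(S,T).
H(S) = 0.7015, H(T) = 1.4296, H(S,T) = 2.0954.
I(S;T) = 0.7015 + 1.4296 − 2.0954 = 0.036 bits.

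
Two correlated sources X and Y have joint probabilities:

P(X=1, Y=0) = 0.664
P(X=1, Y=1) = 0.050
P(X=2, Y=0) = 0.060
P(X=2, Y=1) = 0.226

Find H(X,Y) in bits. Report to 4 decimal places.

1.3368 bits

H(X,Y) = −Σ p(x,y)·log₂ p(x,y) over all 4 cells.
  cell (1,0): −0.664·log₂0.664 = 0.39225
  cell (1,1): −0.050·log₂0.050 = 0.21610
  cell (2,0): −0.060·log₂0.060 = 0.24353
  cell (2,1): −0.226·log₂0.226 = 0.48491
Sum = 1.3368 bits.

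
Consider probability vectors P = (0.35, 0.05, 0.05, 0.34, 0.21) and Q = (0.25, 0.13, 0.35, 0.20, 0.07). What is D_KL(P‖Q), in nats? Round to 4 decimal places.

D(P‖Q) = Σ p·ln(p/q).
  0.35·ln(0.35/0.25) = 0.11777
  0.05·ln(0.05/0.13) = -0.04778
  0.05·ln(0.05/0.35) = -0.09730
  0.34·ln(0.34/0.20) = 0.18041
  0.21·ln(0.21/0.07) = 0.23071
D(P‖Q) = 0.3838 nats.

0.3838 nats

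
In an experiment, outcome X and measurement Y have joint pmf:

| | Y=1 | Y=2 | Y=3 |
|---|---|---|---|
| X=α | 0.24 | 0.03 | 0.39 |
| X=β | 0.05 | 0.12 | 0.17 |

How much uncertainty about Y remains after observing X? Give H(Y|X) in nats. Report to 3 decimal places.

0.879 nats

Marginals: p(X) = (0.6600, 0.3400), p(Y) = (0.2900, 0.1500, 0.5600).
H(Y|X) = Σ p(X) · H(Y|X=·).
  X=α: p=0.6600, H(Y|X=α) = 0.8192
  X=β: p=0.3400, H(Y|X=β) = 0.9960
Weighted sum = 0.879 nats.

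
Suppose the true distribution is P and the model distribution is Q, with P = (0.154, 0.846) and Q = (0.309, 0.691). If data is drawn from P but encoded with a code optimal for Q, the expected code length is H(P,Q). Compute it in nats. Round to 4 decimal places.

H(P,Q) = −Σ p·ln q.
  −0.154·ln(0.309) = 0.18086
  −0.846·ln(0.691) = 0.31269
H(P,Q) = 0.4936 nats.

0.4936 nats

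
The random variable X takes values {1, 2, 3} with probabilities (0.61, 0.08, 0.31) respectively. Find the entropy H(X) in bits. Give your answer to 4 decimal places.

1.2503 bits

H(X) = −Σ p·log₂ p.
  −(0.61)·log₂(0.61) = 0.43500
  −(0.08)·log₂(0.08) = 0.29151
  −(0.31)·log₂(0.31) = 0.52379
Sum: 0.43500 + 0.29151 + 0.52379 = 1.2503 bits.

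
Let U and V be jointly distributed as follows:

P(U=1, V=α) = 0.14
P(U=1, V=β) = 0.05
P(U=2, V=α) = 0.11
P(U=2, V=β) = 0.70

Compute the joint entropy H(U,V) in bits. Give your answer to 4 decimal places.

1.3237 bits

H(U,V) = −Σ p(x,y)·log₂ p(x,y) over all 4 cells.
  cell (1,α): −0.14·log₂0.14 = 0.39711
  cell (1,β): −0.05·log₂0.05 = 0.21610
  cell (2,α): −0.11·log₂0.11 = 0.35029
  cell (2,β): −0.70·log₂0.70 = 0.36020
Sum = 1.3237 bits.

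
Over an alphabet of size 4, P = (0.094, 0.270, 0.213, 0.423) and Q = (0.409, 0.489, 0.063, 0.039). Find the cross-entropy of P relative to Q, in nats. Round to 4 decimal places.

H(P,Q) = −Σ p·ln q.
  −0.094·ln(0.409) = 0.08404
  −0.270·ln(0.489) = 0.19316
  −0.213·ln(0.063) = 0.58886
  −0.423·ln(0.039) = 1.37229
H(P,Q) = 2.2384 nats.

2.2384 nats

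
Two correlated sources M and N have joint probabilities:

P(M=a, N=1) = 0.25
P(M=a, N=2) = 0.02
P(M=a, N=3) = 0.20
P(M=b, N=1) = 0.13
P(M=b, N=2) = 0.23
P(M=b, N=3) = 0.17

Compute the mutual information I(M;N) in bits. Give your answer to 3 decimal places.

0.176 bits

Marginals: p(M) = (0.4700, 0.5300), p(N) = (0.3800, 0.2500, 0.3700).
I(M;N) = H(M) + H(N) − H(M,N).
H(M) = 0.9974, H(N) = 1.5612, H(M,N) = 2.3822.
I(M;N) = 0.9974 + 1.5612 − 2.3822 = 0.176 bits.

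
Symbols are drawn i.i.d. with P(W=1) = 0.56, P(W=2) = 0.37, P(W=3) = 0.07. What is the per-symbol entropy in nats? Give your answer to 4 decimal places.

0.8787 nats

H(W) = −Σ p·ln p.
  −(0.56)·ln(0.56) = 0.32470
  −(0.37)·ln(0.37) = 0.36787
  −(0.07)·ln(0.07) = 0.18615
Sum: 0.32470 + 0.36787 + 0.18615 = 0.8787 nats.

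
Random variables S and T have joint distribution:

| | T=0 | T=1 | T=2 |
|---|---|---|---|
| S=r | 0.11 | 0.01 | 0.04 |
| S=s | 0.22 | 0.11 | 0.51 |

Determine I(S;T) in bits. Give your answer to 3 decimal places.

Marginals: p(S) = (0.1600, 0.8400), p(T) = (0.3300, 0.1200, 0.5500).
I(S;T) = Σ p(x,y)·log₂[p(x,y)/(p(x)p(y))].
  (r,0): 0.11·log₂(2.0833) = 0.1165
  (r,1): 0.01·log₂(0.5208) = -0.0094
  (r,2): 0.04·log₂(0.4545) = -0.0455
  (s,0): 0.22·log₂(0.7937) = -0.0734
  (s,1): 0.11·log₂(1.0913) = 0.0139
  (s,2): 0.51·log₂(1.1039) = 0.0727
Sum = 0.075 bits.

0.075 bits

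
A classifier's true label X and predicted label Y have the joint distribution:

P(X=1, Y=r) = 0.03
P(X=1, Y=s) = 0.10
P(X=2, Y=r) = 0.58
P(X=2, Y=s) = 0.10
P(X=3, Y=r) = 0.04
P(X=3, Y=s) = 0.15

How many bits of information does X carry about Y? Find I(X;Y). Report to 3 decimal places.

Marginals: p(X) = (0.1300, 0.6800, 0.1900), p(Y) = (0.6500, 0.3500).
I(X;Y) = H(X) + H(Y) − H(X,Y).
H(X) = 1.2162, H(Y) = 0.9341, H(X,Y) = 1.8683.
I(X;Y) = 1.2162 + 0.9341 − 1.8683 = 0.282 bits.

0.282 bits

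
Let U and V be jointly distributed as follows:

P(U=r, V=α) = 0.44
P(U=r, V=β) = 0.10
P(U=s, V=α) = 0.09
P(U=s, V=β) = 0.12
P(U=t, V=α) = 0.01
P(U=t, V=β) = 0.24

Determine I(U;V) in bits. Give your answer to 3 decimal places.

Marginals: p(U) = (0.5400, 0.2100, 0.2500), p(V) = (0.5400, 0.4600).
I(U;V) = H(U) + H(V) − H(U,V).
H(U) = 1.4529, H(V) = 0.9954, H(U,V) = 2.0936.
I(U;V) = 1.4529 + 0.9954 − 2.0936 = 0.355 bits.

0.355 bits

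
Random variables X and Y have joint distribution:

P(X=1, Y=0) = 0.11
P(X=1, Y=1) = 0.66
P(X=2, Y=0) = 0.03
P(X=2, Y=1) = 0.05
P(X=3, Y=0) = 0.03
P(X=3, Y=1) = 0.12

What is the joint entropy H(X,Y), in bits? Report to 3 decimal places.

H(X,Y) = −Σ p(x,y)·log₂ p(x,y) over all 6 cells.
  cell (1,0): −0.11·log₂0.11 = 0.3503
  cell (1,1): −0.66·log₂0.66 = 0.3956
  cell (2,0): −0.03·log₂0.03 = 0.1518
  cell (2,1): −0.05·log₂0.05 = 0.2161
  cell (3,0): −0.03·log₂0.03 = 0.1518
  cell (3,1): −0.12·log₂0.12 = 0.3671
Sum = 1.633 bits.

1.633 bits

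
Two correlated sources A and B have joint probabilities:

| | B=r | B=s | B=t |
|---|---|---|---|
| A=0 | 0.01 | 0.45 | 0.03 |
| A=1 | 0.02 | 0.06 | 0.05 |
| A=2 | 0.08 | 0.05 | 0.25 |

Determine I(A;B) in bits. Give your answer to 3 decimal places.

Marginals: p(A) = (0.4900, 0.1300, 0.3800), p(B) = (0.1100, 0.5600, 0.3300).
I(A;B) = H(A) + H(B) − H(A,B).
H(A) = 1.4174, H(B) = 1.3465, H(A,B) = 2.3167.
I(A;B) = 1.4174 + 1.3465 − 2.3167 = 0.447 bits.

0.447 bits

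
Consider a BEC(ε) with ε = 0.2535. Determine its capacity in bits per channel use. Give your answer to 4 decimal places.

Binary erasure channel: capacity C = 1 − ε.
C = 1 − 0.2535 = 0.7465 bits per channel use.

0.7465 bits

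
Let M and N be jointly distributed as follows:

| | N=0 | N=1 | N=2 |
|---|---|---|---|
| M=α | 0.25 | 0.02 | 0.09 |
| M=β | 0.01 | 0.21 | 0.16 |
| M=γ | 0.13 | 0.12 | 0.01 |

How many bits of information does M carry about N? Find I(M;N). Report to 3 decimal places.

0.428 bits

Marginals: p(M) = (0.3600, 0.3800, 0.2600), p(N) = (0.3900, 0.3500, 0.2600).
I(M;N) = H(M) + H(N) − H(M,N).
H(M) = 1.5664, H(N) = 1.5652, H(M,N) = 2.7040.
I(M;N) = 1.5664 + 1.5652 − 2.7040 = 0.428 bits.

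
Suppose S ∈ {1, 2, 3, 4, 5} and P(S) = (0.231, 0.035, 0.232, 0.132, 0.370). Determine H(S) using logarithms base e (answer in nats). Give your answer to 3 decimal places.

1.430 nats

H(S) = −Σ p·ln p.
  −(0.231)·ln(0.231) = 0.3385
  −(0.035)·ln(0.035) = 0.1173
  −(0.232)·ln(0.232) = 0.3390
  −(0.132)·ln(0.132) = 0.2673
  −(0.370)·ln(0.370) = 0.3679
Sum: 0.3385 + 0.1173 + 0.3390 + 0.2673 + 0.3679 = 1.430 nats.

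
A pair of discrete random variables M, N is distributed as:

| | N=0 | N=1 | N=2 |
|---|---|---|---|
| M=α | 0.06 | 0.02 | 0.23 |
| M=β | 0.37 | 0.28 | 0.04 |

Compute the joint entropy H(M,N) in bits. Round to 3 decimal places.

2.075 bits

H(M,N) = −Σ p(x,y)·log₂ p(x,y) over all 6 cells.
  cell (α,0): −0.06·log₂0.06 = 0.2435
  cell (α,1): −0.02·log₂0.02 = 0.1129
  cell (α,2): −0.23·log₂0.23 = 0.4877
  cell (β,0): −0.37·log₂0.37 = 0.5307
  cell (β,1): −0.28·log₂0.28 = 0.5142
  cell (β,2): −0.04·log₂0.04 = 0.1858
Sum = 2.075 bits.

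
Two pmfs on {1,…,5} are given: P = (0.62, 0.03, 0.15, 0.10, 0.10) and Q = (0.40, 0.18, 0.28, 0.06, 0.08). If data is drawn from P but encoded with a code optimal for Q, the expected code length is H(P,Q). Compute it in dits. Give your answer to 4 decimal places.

0.5839 dits

H(P,Q) = −Σ p·log₁₀ q.
  −0.62·log₁₀(0.40) = 0.24672
  −0.03·log₁₀(0.18) = 0.02234
  −0.15·log₁₀(0.28) = 0.08293
  −0.10·log₁₀(0.06) = 0.12218
  −0.10·log₁₀(0.08) = 0.10969
H(P,Q) = 0.5839 dits.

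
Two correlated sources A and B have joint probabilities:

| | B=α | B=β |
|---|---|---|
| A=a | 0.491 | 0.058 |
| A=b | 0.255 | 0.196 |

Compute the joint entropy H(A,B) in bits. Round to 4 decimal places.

H(A,B) = −Σ p(x,y)·log₂ p(x,y) over all 4 cells.
  cell (a,α): −0.491·log₂0.491 = 0.50387
  cell (a,β): −0.058·log₂0.058 = 0.23825
  cell (b,α): −0.255·log₂0.255 = 0.50271
  cell (b,β): −0.196·log₂0.196 = 0.46081
Sum = 1.7056 bits.

1.7056 bits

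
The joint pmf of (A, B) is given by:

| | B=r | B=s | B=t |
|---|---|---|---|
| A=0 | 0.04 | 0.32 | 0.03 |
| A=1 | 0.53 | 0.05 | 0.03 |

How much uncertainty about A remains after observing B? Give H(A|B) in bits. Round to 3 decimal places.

Marginals: p(A) = (0.3900, 0.6100), p(B) = (0.5700, 0.3700, 0.0600).
H(A|B) = Σ p(B) · H(A|B=·).
  B=r: p=0.5700, H(A|B=r) = 0.3666
  B=s: p=0.3700, H(A|B=s) = 0.5714
  B=t: p=0.0600, H(A|B=t) = 1.0000
Weighted sum = 0.480 bits.

0.480 bits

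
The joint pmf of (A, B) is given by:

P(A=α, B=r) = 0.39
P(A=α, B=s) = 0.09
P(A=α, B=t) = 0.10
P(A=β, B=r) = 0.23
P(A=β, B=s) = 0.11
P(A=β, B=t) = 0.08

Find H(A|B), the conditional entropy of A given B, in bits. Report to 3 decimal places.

Marginals: p(A) = (0.5800, 0.4200), p(B) = (0.6200, 0.2000, 0.1800).
H(A|B) = Σ p(B) · H(A|B=·).
  B=r: p=0.6200, H(A|B=r) = 0.9514
  B=s: p=0.2000, H(A|B=s) = 0.9928
  B=t: p=0.1800, H(A|B=t) = 0.9911
Weighted sum = 0.967 bits.

0.967 bits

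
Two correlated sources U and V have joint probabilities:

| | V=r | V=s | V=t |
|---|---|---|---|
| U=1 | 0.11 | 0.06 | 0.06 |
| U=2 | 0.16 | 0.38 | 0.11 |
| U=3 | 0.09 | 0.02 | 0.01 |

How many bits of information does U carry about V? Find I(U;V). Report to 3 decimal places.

Marginals: p(U) = (0.2300, 0.6500, 0.1200), p(V) = (0.3600, 0.4600, 0.1800).
I(U;V) = H(U) + H(V) − H(U,V).
H(U) = 1.2587, H(V) = 1.4913, H(U,V) = 2.6331.
I(U;V) = 1.2587 + 1.4913 − 2.6331 = 0.117 bits.

0.117 bits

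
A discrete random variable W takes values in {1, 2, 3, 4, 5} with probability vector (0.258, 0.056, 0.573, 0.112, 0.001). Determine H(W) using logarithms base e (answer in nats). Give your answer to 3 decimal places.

1.082 nats

H(W) = −Σ p·ln p.
  −(0.258)·ln(0.258) = 0.3495
  −(0.056)·ln(0.056) = 0.1614
  −(0.573)·ln(0.573) = 0.3191
  −(0.112)·ln(0.112) = 0.2452
  −(0.001)·ln(0.001) = 0.0069
Sum: 0.3495 + 0.1614 + 0.3191 + 0.2452 + 0.0069 = 1.082 nats.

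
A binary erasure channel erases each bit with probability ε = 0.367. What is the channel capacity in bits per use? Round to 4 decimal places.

0.6330 bits

Binary erasure channel: capacity C = 1 − ε.
C = 1 − 0.367 = 0.6330 bits per channel use.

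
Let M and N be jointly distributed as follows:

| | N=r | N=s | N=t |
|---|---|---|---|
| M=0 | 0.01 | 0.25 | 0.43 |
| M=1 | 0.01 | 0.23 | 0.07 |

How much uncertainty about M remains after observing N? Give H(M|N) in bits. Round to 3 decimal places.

Chain rule: H(M|N) = H(M,N) − H(N).
Marginals: p(M) = (0.6900, 0.3100), p(N) = (0.0200, 0.4800, 0.5000).
H(M,N) = 1.9127 bits; H(N) = 1.1211 bits.
H(M|N) = 1.9127 − 1.1211 = 0.792 bits.

0.792 bits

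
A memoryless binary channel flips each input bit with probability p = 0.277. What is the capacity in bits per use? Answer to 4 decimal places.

0.1487 bits

Binary symmetric channel: C = 1 − h₂(ε) where h₂ is the binary entropy function.
h₂(0.277) = −0.277·log₂0.277 − 0.723·log₂0.723 = 0.8513.
C = 1 − 0.8513 = 0.1487 bits per channel use.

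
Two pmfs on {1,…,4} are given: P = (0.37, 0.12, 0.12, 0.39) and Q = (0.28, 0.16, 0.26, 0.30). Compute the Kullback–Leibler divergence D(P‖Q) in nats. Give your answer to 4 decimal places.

0.0781 nats

D(P‖Q) = Σ p·ln(p/q).
  0.37·ln(0.37/0.28) = 0.10312
  0.12·ln(0.12/0.16) = -0.03452
  0.12·ln(0.12/0.26) = -0.09278
  0.39·ln(0.39/0.30) = 0.10232
D(P‖Q) = 0.0781 nats.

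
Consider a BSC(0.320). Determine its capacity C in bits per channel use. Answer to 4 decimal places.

Binary symmetric channel: C = 1 − h₂(ε) where h₂ is the binary entropy function.
h₂(0.320) = −0.320·log₂0.320 − 0.680·log₂0.680 = 0.9044.
C = 1 − 0.9044 = 0.0956 bits per channel use.

0.0956 bits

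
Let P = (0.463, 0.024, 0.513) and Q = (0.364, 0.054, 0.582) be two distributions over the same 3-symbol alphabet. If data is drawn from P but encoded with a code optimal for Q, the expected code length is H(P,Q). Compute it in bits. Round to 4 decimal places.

H(P,Q) = −Σ p·log₂ q.
  −0.463·log₂(0.364) = 0.67505
  −0.024·log₂(0.054) = 0.10106
  −0.513·log₂(0.582) = 0.40061
H(P,Q) = 1.1767 bits.

1.1767 bits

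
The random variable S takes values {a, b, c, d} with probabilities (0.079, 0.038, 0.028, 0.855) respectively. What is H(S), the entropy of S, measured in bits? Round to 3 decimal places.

H(S) = −Σ p·log₂ p.
  −(0.079)·log₂(0.079) = 0.2893
  −(0.038)·log₂(0.038) = 0.1793
  −(0.028)·log₂(0.028) = 0.1444
  −(0.855)·log₂(0.855) = 0.1932
Sum: 0.2893 + 0.1793 + 0.1444 + 0.1932 = 0.806 bits.

0.806 bits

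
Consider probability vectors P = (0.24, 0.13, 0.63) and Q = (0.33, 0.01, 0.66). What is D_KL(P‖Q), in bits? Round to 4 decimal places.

D(P‖Q) = Σ p·log₂(p/q).
  0.24·log₂(0.24/0.33) = -0.11026
  0.13·log₂(0.13/0.01) = 0.48106
  0.63·log₂(0.63/0.66) = -0.04228
D(P‖Q) = 0.3285 bits.

0.3285 bits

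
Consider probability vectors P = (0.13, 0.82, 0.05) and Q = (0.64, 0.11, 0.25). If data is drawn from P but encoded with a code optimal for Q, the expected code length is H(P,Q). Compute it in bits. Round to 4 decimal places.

H(P,Q) = −Σ p·log₂ q.
  −0.13·log₂(0.64) = 0.08370
  −0.82·log₂(0.11) = 2.61123
  −0.05·log₂(0.25) = 0.10000
H(P,Q) = 2.7949 bits.

2.7949 bits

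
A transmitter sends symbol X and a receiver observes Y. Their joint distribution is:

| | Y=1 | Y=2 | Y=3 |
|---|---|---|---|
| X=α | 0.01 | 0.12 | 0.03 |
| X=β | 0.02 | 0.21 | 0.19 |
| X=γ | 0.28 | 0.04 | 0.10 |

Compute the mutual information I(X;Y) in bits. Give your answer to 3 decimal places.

Marginals: p(X) = (0.1600, 0.4200, 0.4200), p(Y) = (0.3100, 0.3700, 0.3200).
I(X;Y) = H(X) + H(Y) − H(X,Y).
H(X) = 1.4743, H(Y) = 1.5806, H(X,Y) = 2.6584.
I(X;Y) = 1.4743 + 1.5806 − 2.6584 = 0.397 bits.

0.397 bits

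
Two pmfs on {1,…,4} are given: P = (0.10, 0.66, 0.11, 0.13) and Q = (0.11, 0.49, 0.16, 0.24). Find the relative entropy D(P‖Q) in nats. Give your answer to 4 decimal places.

D(P‖Q) = Σ p·ln(p/q).
  0.10·ln(0.10/0.11) = -0.00953
  0.66·ln(0.66/0.49) = 0.19657
  0.11·ln(0.11/0.16) = -0.04122
  0.13·ln(0.13/0.24) = -0.07970
D(P‖Q) = 0.0661 nats.

0.0661 nats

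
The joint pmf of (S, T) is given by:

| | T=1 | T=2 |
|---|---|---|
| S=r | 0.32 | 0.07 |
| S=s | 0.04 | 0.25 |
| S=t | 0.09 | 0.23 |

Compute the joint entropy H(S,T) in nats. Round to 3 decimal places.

H(S,T) = −Σ p(x,y)·ln p(x,y) over all 6 cells.
  cell (r,1): −0.32·ln0.32 = 0.3646
  cell (r,2): −0.07·ln0.07 = 0.1861
  cell (s,1): −0.04·ln0.04 = 0.1288
  cell (s,2): −0.25·ln0.25 = 0.3466
  cell (t,1): −0.09·ln0.09 = 0.2167
  cell (t,2): −0.23·ln0.23 = 0.3380
Sum = 1.581 nats.

1.581 nats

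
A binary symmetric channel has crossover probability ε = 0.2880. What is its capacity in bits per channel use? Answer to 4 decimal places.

Binary symmetric channel: C = 1 − h₂(ε) where h₂ is the binary entropy function.
h₂(0.2880) = −0.2880·log₂0.2880 − 0.7120·log₂0.7120 = 0.8661.
C = 1 − 0.8661 = 0.1339 bits per channel use.

0.1339 bits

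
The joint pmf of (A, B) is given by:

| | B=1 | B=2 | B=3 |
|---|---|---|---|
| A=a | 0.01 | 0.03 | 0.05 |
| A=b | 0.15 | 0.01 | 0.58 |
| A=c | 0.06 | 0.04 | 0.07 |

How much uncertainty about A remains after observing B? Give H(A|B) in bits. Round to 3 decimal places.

Marginals: p(A) = (0.0900, 0.7400, 0.1700), p(B) = (0.2200, 0.0800, 0.7000).
H(A|B) = Σ p(B) · H(A|B=·).
  B=1: p=0.2200, H(A|B=1) = 1.0907
  B=2: p=0.0800, H(A|B=2) = 1.4056
  B=3: p=0.7000, H(A|B=3) = 0.8289
Weighted sum = 0.933 bits.

0.933 bits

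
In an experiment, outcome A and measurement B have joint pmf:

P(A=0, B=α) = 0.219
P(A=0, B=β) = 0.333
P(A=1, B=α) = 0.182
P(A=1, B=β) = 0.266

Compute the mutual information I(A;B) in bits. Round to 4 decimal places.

Marginals: p(A) = (0.5520, 0.4480), p(B) = (0.4010, 0.5990).
I(A;B) = Σ p(x,y)·log₂[p(x,y)/(p(x)p(y))].
  (0,α): 0.219·log₂(0.9894) = -0.00338
  (0,β): 0.333·log₂(1.0071) = 0.00341
  (1,α): 0.182·log₂(1.0131) = 0.00342
  (1,β): 0.266·log₂(0.9912) = -0.00338
Sum = 0.0001 bits.

0.0001 bits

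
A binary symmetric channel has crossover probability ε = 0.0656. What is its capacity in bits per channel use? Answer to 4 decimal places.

0.6507 bits

Binary symmetric channel: C = 1 − h₂(ε) where h₂ is the binary entropy function.
h₂(0.0656) = −0.0656·log₂0.0656 − 0.9344·log₂0.9344 = 0.3493.
C = 1 − 0.3493 = 0.6507 bits per channel use.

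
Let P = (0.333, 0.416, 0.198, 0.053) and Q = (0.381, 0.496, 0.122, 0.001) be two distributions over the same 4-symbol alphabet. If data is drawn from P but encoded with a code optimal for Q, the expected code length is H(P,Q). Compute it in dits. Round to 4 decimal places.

0.6061 dits

H(P,Q) = −Σ p·log₁₀ q.
  −0.333·log₁₀(0.381) = 0.13955
  −0.416·log₁₀(0.496) = 0.12668
  −0.198·log₁₀(0.122) = 0.18090
  −0.053·log₁₀(0.001) = 0.15900
H(P,Q) = 0.6061 dits.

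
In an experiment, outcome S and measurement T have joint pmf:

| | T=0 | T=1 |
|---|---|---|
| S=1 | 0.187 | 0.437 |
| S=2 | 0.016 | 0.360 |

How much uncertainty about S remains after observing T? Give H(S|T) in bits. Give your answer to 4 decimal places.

Chain rule: H(S|T) = H(S,T) − H(T).
Marginals: p(S) = (0.6240, 0.3760), p(T) = (0.2030, 0.7970).
H(S,T) = 1.6003 bits; H(T) = 0.7279 bits.
H(S|T) = 1.6003 − 0.7279 = 0.8724 bits.

0.8724 bits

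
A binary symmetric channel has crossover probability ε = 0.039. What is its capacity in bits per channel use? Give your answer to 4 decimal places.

0.7623 bits

Binary symmetric channel: C = 1 − h₂(ε) where h₂ is the binary entropy function.
h₂(0.039) = −0.039·log₂0.039 − 0.961·log₂0.961 = 0.2377.
C = 1 − 0.2377 = 0.7623 bits per channel use.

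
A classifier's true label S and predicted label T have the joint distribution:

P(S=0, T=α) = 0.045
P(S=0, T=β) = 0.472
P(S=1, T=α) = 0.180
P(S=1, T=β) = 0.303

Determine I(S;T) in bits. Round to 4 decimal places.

0.0885 bits

Marginals: p(S) = (0.5170, 0.4830), p(T) = (0.2250, 0.7750).
I(S;T) = Σ p(x,y)·log₂[p(x,y)/(p(x)p(y))].
  (0,α): 0.045·log₂(0.3868) = -0.06166
  (0,β): 0.472·log₂(1.1780) = 0.11156
  (1,α): 0.180·log₂(1.6563) = 0.13104
  (1,β): 0.303·log₂(0.8095) = -0.09241
Sum = 0.0885 bits.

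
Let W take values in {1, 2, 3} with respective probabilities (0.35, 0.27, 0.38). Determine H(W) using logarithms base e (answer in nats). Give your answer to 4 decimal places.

1.0886 nats

H(W) = −Σ p·ln p.
  −(0.35)·ln(0.35) = 0.36744
  −(0.27)·ln(0.27) = 0.35352
  −(0.38)·ln(0.38) = 0.36768
Sum: 0.36744 + 0.35352 + 0.36768 = 1.0886 nats.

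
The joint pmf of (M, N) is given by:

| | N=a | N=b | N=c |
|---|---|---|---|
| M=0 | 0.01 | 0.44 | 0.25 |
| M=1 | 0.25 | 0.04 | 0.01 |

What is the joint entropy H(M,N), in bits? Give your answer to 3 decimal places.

H(M,N) = −Σ p(x,y)·log₂ p(x,y) over all 6 cells.
  cell (0,a): −0.01·log₂0.01 = 0.0664
  cell (0,b): −0.44·log₂0.44 = 0.5211
  cell (0,c): −0.25·log₂0.25 = 0.5000
  cell (1,a): −0.25·log₂0.25 = 0.5000
  cell (1,b): −0.04·log₂0.04 = 0.1858
  cell (1,c): −0.01·log₂0.01 = 0.0664
Sum = 1.840 bits.

1.840 bits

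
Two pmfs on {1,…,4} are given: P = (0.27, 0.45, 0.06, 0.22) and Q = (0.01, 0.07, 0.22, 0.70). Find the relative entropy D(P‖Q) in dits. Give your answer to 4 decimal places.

0.6057 dits

D(P‖Q) = Σ p·log₁₀(p/q).
  0.27·log₁₀(0.27/0.01) = 0.38647
  0.45·log₁₀(0.45/0.07) = 0.36365
  0.06·log₁₀(0.06/0.22) = -0.03386
  0.22·log₁₀(0.22/0.70) = -0.11059
D(P‖Q) = 0.6057 dits.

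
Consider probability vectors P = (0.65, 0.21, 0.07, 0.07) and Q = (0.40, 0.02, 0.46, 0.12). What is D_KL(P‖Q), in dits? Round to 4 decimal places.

D(P‖Q) = Σ p·log₁₀(p/q).
  0.65·log₁₀(0.65/0.40) = 0.13705
  0.21·log₁₀(0.21/0.02) = 0.21445
  0.07·log₁₀(0.07/0.46) = -0.05724
  0.07·log₁₀(0.07/0.12) = -0.01639
D(P‖Q) = 0.2779 dits.

0.2779 dits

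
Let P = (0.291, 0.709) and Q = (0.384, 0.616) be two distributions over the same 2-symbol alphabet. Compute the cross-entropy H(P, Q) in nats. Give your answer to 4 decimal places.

H(P,Q) = −Σ p·ln q.
  −0.291·ln(0.384) = 0.27852
  −0.709·ln(0.616) = 0.34352
H(P,Q) = 0.6220 nats.

0.6220 nats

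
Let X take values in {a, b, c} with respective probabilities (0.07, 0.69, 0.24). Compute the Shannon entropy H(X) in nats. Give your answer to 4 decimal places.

H(X) = −Σ p·ln p.
  −(0.07)·ln(0.07) = 0.18615
  −(0.69)·ln(0.69) = 0.25603
  −(0.24)·ln(0.24) = 0.34251
Sum: 0.18615 + 0.25603 + 0.34251 = 0.7847 nats.

0.7847 nats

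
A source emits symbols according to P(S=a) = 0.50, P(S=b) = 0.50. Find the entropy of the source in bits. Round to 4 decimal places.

1.0000 bits

H(S) = −Σ p·log₂ p.
  −(0.50)·log₂(0.50) = 0.50000
  −(0.50)·log₂(0.50) = 0.50000
Sum: 0.50000 + 0.50000 = 1.0000 bits.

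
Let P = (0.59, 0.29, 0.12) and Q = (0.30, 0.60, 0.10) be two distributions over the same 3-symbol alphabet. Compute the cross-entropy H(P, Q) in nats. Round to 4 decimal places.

H(P,Q) = −Σ p·ln q.
  −0.59·ln(0.30) = 0.71034
  −0.29·ln(0.60) = 0.14814
  −0.12·ln(0.10) = 0.27631
H(P,Q) = 1.1348 nats.

1.1348 nats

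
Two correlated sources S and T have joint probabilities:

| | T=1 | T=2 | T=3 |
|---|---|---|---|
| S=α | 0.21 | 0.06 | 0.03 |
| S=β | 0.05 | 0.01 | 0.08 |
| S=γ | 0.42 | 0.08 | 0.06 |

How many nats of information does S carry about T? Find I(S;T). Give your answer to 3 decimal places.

0.074 nats

Marginals: p(S) = (0.3000, 0.1400, 0.5600), p(T) = (0.6800, 0.1500, 0.1700).
I(S;T) = H(S) + H(T) − H(S,T).
H(S) = 0.9611, H(T) = 0.8481, H(S,T) = 1.7348.
I(S;T) = 0.9611 + 0.8481 − 1.7348 = 0.074 nats.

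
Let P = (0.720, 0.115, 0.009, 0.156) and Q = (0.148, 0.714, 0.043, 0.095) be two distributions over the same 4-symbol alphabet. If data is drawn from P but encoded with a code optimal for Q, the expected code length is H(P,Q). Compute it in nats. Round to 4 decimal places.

H(P,Q) = −Σ p·ln q.
  −0.720·ln(0.148) = 1.37559
  −0.115·ln(0.714) = 0.03874
  −0.009·ln(0.043) = 0.02832
  −0.156·ln(0.095) = 0.36721
H(P,Q) = 1.8099 nats.

1.8099 nats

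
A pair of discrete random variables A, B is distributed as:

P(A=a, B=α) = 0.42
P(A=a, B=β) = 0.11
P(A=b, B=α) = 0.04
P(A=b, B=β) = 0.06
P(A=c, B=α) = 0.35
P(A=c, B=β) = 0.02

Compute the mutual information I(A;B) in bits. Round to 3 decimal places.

0.102 bits

Marginals: p(A) = (0.5300, 0.1000, 0.3700), p(B) = (0.8100, 0.1900).
I(A;B) = Σ p(x,y)·log₂[p(x,y)/(p(x)p(y))].
  (a,α): 0.42·log₂(0.9783) = -0.0133
  (a,β): 0.11·log₂(1.0924) = 0.0140
  (b,α): 0.04·log₂(0.4938) = -0.0407
  (b,β): 0.06·log₂(3.1579) = 0.0995
  (c,α): 0.35·log₂(1.1678) = 0.0783
  (c,β): 0.02·log₂(0.2845) = -0.0363
Sum = 0.102 bits.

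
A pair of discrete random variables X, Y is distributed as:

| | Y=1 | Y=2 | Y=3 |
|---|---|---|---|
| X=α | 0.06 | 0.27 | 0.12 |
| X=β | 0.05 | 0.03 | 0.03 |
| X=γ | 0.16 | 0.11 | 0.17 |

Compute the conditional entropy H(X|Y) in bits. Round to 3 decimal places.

Chain rule: H(X|Y) = H(X,Y) − H(Y).
Marginals: p(X) = (0.4500, 0.1100, 0.4400), p(Y) = (0.2700, 0.4100, 0.3200).
H(X,Y) = 2.8481 bits; H(Y) = 1.5634 bits.
H(X|Y) = 2.8481 − 1.5634 = 1.285 bits.

1.285 bits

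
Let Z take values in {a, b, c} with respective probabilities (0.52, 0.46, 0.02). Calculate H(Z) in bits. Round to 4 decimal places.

H(Z) = −Σ p·log₂ p.
  −(0.52)·log₂(0.52) = 0.49058
  −(0.46)·log₂(0.46) = 0.51534
  −(0.02)·log₂(0.02) = 0.11288
Sum: 0.49058 + 0.51534 + 0.11288 = 1.1188 bits.

1.1188 bits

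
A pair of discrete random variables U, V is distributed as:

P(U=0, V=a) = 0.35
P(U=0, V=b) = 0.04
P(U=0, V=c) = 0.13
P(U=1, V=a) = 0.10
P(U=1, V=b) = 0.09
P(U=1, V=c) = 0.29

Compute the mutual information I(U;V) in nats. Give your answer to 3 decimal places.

0.114 nats

Marginals: p(U) = (0.5200, 0.4800), p(V) = (0.4500, 0.1300, 0.4200).
I(U;V) = Σ p(x,y)·ln[p(x,y)/(p(x)p(y))].
  (0,a): 0.35·ln(1.4957) = 0.1409
  (0,b): 0.04·ln(0.5917) = -0.0210
  (0,c): 0.13·ln(0.5952) = -0.0674
  (1,a): 0.10·ln(0.4630) = -0.0770
  (1,b): 0.09·ln(1.4423) = 0.0330
  (1,c): 0.29·ln(1.4385) = 0.1054
Sum = 0.114 nats.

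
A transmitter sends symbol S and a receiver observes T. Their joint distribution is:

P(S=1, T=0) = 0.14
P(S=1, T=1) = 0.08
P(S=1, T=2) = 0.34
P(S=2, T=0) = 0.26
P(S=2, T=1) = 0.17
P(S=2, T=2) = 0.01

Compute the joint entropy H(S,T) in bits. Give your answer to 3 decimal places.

2.224 bits

H(S,T) = −Σ p(x,y)·log₂ p(x,y) over all 6 cells.
  cell (1,0): −0.14·log₂0.14 = 0.3971
  cell (1,1): −0.08·log₂0.08 = 0.2915
  cell (1,2): −0.34·log₂0.34 = 0.5292
  cell (2,0): −0.26·log₂0.26 = 0.5053
  cell (2,1): −0.17·log₂0.17 = 0.4346
  cell (2,2): −0.01·log₂0.01 = 0.0664
Sum = 2.224 bits.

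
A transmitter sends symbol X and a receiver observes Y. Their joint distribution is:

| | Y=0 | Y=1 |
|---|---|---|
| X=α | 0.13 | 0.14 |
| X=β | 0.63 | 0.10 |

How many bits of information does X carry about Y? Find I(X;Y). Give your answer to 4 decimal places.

Marginals: p(X) = (0.2700, 0.7300), p(Y) = (0.7600, 0.2400).
I(X;Y) = H(X) + H(Y) − H(X,Y).
H(X) = 0.8415, H(Y) = 0.7950, H(X,Y) = 1.5319.
I(X;Y) = 0.8415 + 0.7950 − 1.5319 = 0.1046 bits.

0.1046 bits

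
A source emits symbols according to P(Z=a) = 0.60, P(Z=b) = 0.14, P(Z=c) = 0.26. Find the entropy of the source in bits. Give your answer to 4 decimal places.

H(Z) = −Σ p·log₂ p.
  −(0.60)·log₂(0.60) = 0.44218
  −(0.14)·log₂(0.14) = 0.39711
  −(0.26)·log₂(0.26) = 0.50529
Sum: 0.44218 + 0.39711 + 0.50529 = 1.3446 bits.

1.3446 bits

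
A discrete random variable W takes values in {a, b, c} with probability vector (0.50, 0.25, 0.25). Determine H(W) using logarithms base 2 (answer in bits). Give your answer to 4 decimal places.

1.5000 bits

H(W) = −Σ p·log₂ p.
  −(0.50)·log₂(0.50) = 0.50000
  −(0.25)·log₂(0.25) = 0.50000
  −(0.25)·log₂(0.25) = 0.50000
Sum: 0.50000 + 0.50000 + 0.50000 = 1.5000 bits.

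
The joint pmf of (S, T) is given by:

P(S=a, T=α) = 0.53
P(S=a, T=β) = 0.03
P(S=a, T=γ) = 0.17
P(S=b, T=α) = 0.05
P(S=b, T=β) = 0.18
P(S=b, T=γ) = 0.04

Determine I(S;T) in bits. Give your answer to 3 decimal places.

0.324 bits

Marginals: p(S) = (0.7300, 0.2700), p(T) = (0.5800, 0.2100, 0.2100).
I(S;T) = Σ p(x,y)·log₂[p(x,y)/(p(x)p(y))].
  (a,α): 0.53·log₂(1.2518) = 0.1717
  (a,β): 0.03·log₂(0.1957) = -0.0706
  (a,γ): 0.17·log₂(1.1089) = 0.0254
  (b,α): 0.05·log₂(0.3193) = -0.0824
  (b,β): 0.18·log₂(3.1746) = 0.3000
  (b,γ): 0.04·log₂(0.7055) = -0.0201
Sum = 0.324 bits.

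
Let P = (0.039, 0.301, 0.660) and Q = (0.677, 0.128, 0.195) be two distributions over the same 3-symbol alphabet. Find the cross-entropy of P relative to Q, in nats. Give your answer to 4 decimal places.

1.7129 nats

H(P,Q) = −Σ p·ln q.
  −0.039·ln(0.677) = 0.01521
  −0.301·ln(0.128) = 0.61877
  −0.660·ln(0.195) = 1.07894
H(P,Q) = 1.7129 nats.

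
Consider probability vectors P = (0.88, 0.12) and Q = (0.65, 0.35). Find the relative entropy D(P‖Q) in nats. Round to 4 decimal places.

0.1381 nats

D(P‖Q) = Σ p·ln(p/q).
  0.88·ln(0.88/0.65) = 0.26660
  0.12·ln(0.12/0.35) = -0.12845
D(P‖Q) = 0.1381 nats.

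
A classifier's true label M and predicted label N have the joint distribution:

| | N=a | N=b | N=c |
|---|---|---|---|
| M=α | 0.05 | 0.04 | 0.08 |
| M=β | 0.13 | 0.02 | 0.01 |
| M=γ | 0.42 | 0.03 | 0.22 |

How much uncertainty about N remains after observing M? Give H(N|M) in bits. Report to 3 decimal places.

1.169 bits

Chain rule: H(N|M) = H(M,N) − H(M).
Marginals: p(M) = (0.1700, 0.1600, 0.6700), p(N) = (0.6000, 0.0900, 0.3100).
H(M,N) = 2.4133 bits; H(M) = 1.2447 bits.
H(N|M) = 2.4133 − 1.2447 = 1.169 bits.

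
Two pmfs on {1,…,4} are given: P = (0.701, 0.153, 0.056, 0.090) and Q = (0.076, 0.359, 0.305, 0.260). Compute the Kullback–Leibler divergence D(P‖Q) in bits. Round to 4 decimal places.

1.7840 bits

D(P‖Q) = Σ p·log₂(p/q).
  0.701·log₂(0.701/0.076) = 2.24695
  0.153·log₂(0.153/0.359) = -0.18826
  0.056·log₂(0.056/0.305) = -0.13694
  0.090·log₂(0.090/0.260) = -0.13775
D(P‖Q) = 1.7840 bits.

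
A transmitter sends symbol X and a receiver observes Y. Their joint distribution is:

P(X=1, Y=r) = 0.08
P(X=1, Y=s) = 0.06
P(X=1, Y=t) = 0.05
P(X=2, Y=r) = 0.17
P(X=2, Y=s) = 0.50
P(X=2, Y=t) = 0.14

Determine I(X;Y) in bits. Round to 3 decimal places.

Marginals: p(X) = (0.1900, 0.8100), p(Y) = (0.2500, 0.5600, 0.1900).
I(X;Y) = H(X) + H(Y) − H(X,Y).
H(X) = 0.7015, H(Y) = 1.4237, H(X,Y) = 2.0828.
I(X;Y) = 0.7015 + 1.4237 − 2.0828 = 0.042 bits.

0.042 bits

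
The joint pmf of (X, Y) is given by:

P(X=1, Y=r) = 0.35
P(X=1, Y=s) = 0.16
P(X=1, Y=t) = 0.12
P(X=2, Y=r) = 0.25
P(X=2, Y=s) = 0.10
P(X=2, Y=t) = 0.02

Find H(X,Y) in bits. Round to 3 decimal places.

H(X,Y) = −Σ p(x,y)·log₂ p(x,y) over all 6 cells.
  cell (1,r): −0.35·log₂0.35 = 0.5301
  cell (1,s): −0.16·log₂0.16 = 0.4230
  cell (1,t): −0.12·log₂0.12 = 0.3671
  cell (2,r): −0.25·log₂0.25 = 0.5000
  cell (2,s): −0.10·log₂0.10 = 0.3322
  cell (2,t): −0.02·log₂0.02 = 0.1129
Sum = 2.265 bits.

2.265 bits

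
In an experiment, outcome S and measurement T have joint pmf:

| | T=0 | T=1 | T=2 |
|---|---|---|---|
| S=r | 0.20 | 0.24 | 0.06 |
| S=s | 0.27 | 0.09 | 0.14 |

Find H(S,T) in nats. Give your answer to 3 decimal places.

H(S,T) = −Σ p(x,y)·ln p(x,y) over all 6 cells.
  cell (r,0): −0.20·ln0.20 = 0.3219
  cell (r,1): −0.24·ln0.24 = 0.3425
  cell (r,2): −0.06·ln0.06 = 0.1688
  cell (s,0): −0.27·ln0.27 = 0.3535
  cell (s,1): −0.09·ln0.09 = 0.2167
  cell (s,2): −0.14·ln0.14 = 0.2753
Sum = 1.679 nats.

1.679 nats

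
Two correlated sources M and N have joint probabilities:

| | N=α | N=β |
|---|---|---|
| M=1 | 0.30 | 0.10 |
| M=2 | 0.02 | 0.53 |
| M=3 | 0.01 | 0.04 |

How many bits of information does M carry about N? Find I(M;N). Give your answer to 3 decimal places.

Marginals: p(M) = (0.4000, 0.5500, 0.0500), p(N) = (0.3300, 0.6700).
I(M;N) = H(M) + H(N) − H(M,N).
H(M) = 1.2192, H(N) = 0.9149, H(M,N) = 1.7038.
I(M;N) = 1.2192 + 0.9149 − 1.7038 = 0.430 bits.

0.430 bits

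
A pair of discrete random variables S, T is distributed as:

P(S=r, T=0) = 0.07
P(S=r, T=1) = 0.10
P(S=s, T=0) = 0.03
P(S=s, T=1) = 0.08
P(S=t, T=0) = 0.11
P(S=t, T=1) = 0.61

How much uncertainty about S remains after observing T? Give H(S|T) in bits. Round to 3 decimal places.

Marginals: p(S) = (0.1700, 0.1100, 0.7200), p(T) = (0.2100, 0.7900).
H(S|T) = Σ p(T) · H(S|T=·).
  T=0: p=0.2100, H(S|T=0) = 1.4180
  T=1: p=0.7900, H(S|T=1) = 1.0001
Weighted sum = 1.088 bits.

1.088 bits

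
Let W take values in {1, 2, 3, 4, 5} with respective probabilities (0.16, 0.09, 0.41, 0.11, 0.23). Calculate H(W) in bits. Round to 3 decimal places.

H(W) = −Σ p·log₂ p.
  −(0.16)·log₂(0.16) = 0.4230
  −(0.09)·log₂(0.09) = 0.3127
  −(0.41)·log₂(0.41) = 0.5274
  −(0.11)·log₂(0.11) = 0.3503
  −(0.23)·log₂(0.23) = 0.4877
Sum: 0.4230 + 0.3127 + 0.5274 + 0.3503 + 0.4877 = 2.101 bits.

2.101 bits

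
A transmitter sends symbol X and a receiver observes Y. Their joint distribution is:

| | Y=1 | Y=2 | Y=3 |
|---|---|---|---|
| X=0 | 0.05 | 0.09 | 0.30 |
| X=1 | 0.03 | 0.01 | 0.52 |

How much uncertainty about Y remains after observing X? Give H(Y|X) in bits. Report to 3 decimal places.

0.769 bits

Chain rule: H(Y|X) = H(X,Y) − H(X).
Marginals: p(X) = (0.4400, 0.5600), p(Y) = (0.0800, 0.1000, 0.8200).
H(X,Y) = 1.7586 bits; H(X) = 0.9896 bits.
H(Y|X) = 1.7586 − 0.9896 = 0.769 bits.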